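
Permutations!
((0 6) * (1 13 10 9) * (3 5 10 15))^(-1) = ((0 6)(1 13 15 3 5 10 9))^(-1) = (0 6)(1 9 10 5 3 15 13)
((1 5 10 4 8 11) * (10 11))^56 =(1 11 5)(4 10 8)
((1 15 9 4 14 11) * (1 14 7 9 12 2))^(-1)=(1 2 12 15)(4 9 7)(11 14)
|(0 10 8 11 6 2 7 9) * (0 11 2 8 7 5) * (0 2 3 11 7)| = 4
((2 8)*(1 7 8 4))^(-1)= (1 4 2 8 7)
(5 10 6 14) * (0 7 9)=[7, 1, 2, 3, 4, 10, 14, 9, 8, 0, 6, 11, 12, 13, 5]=(0 7 9)(5 10 6 14)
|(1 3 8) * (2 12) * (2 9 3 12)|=|(1 12 9 3 8)|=5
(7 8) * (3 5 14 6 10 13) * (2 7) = (2 7 8)(3 5 14 6 10 13) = [0, 1, 7, 5, 4, 14, 10, 8, 2, 9, 13, 11, 12, 3, 6]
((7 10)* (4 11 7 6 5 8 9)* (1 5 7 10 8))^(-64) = (4 9 8 7 6 10 11)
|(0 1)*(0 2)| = |(0 1 2)| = 3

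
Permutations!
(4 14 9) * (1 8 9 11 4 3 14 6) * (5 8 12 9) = (1 12 9 3 14 11 4 6)(5 8) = [0, 12, 2, 14, 6, 8, 1, 7, 5, 3, 10, 4, 9, 13, 11]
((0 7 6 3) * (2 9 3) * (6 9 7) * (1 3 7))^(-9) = ((0 6 2 1 3)(7 9))^(-9) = (0 6 2 1 3)(7 9)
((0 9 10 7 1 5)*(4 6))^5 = (0 5 1 7 10 9)(4 6) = ((0 9 10 7 1 5)(4 6))^5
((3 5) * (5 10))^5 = (3 5 10)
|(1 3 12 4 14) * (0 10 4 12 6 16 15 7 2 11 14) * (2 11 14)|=9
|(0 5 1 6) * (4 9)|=|(0 5 1 6)(4 9)|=4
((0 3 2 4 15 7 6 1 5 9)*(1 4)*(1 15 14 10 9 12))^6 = (0 4 2 10 7)(3 14 15 9 6)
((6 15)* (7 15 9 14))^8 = (6 7 9 15 14)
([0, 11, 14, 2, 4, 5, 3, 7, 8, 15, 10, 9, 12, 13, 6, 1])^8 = [0, 1, 2, 3, 4, 5, 6, 7, 8, 9, 10, 11, 12, 13, 14, 15]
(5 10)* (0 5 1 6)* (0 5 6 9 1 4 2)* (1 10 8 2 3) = [6, 9, 0, 1, 3, 8, 5, 7, 2, 10, 4] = (0 6 5 8 2)(1 9 10 4 3)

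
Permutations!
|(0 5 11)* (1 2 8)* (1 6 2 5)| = 12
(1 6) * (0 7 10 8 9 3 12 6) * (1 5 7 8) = [8, 0, 2, 12, 4, 7, 5, 10, 9, 3, 1, 11, 6] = (0 8 9 3 12 6 5 7 10 1)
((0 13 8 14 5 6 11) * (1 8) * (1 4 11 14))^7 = (0 11 4 13)(1 8)(5 6 14)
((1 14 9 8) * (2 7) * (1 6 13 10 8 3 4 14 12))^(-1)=(1 12)(2 7)(3 9 14 4)(6 8 10 13)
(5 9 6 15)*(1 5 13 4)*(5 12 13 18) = [0, 12, 2, 3, 1, 9, 15, 7, 8, 6, 10, 11, 13, 4, 14, 18, 16, 17, 5] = (1 12 13 4)(5 9 6 15 18)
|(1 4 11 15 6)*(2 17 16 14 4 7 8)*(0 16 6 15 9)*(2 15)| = |(0 16 14 4 11 9)(1 7 8 15 2 17 6)| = 42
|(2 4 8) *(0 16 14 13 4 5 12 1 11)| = 11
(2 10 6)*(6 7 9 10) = (2 6)(7 9 10) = [0, 1, 6, 3, 4, 5, 2, 9, 8, 10, 7]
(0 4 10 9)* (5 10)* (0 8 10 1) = (0 4 5 1)(8 10 9) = [4, 0, 2, 3, 5, 1, 6, 7, 10, 8, 9]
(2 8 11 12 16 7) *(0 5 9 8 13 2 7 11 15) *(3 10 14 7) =(0 5 9 8 15)(2 13)(3 10 14 7)(11 12 16) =[5, 1, 13, 10, 4, 9, 6, 3, 15, 8, 14, 12, 16, 2, 7, 0, 11]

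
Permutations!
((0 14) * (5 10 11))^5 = (0 14)(5 11 10)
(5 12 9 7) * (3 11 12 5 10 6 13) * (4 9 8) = (3 11 12 8 4 9 7 10 6 13) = [0, 1, 2, 11, 9, 5, 13, 10, 4, 7, 6, 12, 8, 3]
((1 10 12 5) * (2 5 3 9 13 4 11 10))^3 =(3 4 12 13 10 9 11) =((1 2 5)(3 9 13 4 11 10 12))^3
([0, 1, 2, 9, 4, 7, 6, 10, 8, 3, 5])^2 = [0, 1, 2, 3, 4, 10, 6, 5, 8, 9, 7]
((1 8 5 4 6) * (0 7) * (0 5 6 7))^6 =((1 8 6)(4 7 5))^6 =(8)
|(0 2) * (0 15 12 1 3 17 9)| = 8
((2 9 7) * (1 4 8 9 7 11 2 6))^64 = ((1 4 8 9 11 2 7 6))^64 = (11)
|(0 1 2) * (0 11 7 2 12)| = |(0 1 12)(2 11 7)| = 3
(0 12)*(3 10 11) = (0 12)(3 10 11) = [12, 1, 2, 10, 4, 5, 6, 7, 8, 9, 11, 3, 0]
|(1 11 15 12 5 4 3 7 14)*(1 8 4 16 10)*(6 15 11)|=35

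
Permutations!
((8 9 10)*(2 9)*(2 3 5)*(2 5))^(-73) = ((2 9 10 8 3))^(-73) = (2 10 3 9 8)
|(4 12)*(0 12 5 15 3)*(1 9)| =6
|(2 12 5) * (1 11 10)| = 3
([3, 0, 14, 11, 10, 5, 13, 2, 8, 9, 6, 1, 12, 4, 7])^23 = [1, 11, 7, 0, 13, 5, 10, 14, 8, 9, 4, 3, 12, 6, 2]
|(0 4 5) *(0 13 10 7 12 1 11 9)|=|(0 4 5 13 10 7 12 1 11 9)|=10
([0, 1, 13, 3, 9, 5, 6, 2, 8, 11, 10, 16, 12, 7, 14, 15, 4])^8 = [0, 1, 7, 3, 4, 5, 6, 13, 8, 9, 10, 11, 12, 2, 14, 15, 16]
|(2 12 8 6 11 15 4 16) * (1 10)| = |(1 10)(2 12 8 6 11 15 4 16)| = 8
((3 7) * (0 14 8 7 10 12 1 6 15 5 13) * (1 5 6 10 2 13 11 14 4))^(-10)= (15)(0 10 11 7 13 1 5 8 2 4 12 14 3)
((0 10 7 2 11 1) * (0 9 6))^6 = (0 9 11 7)(1 2 10 6)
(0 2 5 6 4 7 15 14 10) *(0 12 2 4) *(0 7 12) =(0 4 12 2 5 6 7 15 14 10) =[4, 1, 5, 3, 12, 6, 7, 15, 8, 9, 0, 11, 2, 13, 10, 14]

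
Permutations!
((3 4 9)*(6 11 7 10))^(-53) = ((3 4 9)(6 11 7 10))^(-53) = (3 4 9)(6 10 7 11)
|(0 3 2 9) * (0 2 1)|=6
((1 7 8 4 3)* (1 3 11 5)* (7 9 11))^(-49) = (1 5 11 9)(4 8 7)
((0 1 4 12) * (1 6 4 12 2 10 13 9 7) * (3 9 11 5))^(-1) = (0 12 1 7 9 3 5 11 13 10 2 4 6)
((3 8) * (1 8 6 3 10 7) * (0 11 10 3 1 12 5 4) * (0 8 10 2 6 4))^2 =((0 11 2 6 1 10 7 12 5)(3 4 8))^2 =(0 2 1 7 5 11 6 10 12)(3 8 4)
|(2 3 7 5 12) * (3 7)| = |(2 7 5 12)| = 4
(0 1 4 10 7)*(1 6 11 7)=(0 6 11 7)(1 4 10)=[6, 4, 2, 3, 10, 5, 11, 0, 8, 9, 1, 7]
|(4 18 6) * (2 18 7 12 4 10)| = |(2 18 6 10)(4 7 12)| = 12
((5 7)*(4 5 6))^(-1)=(4 6 7 5)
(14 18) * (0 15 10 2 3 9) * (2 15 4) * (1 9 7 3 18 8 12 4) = [1, 9, 18, 7, 2, 5, 6, 3, 12, 0, 15, 11, 4, 13, 8, 10, 16, 17, 14] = (0 1 9)(2 18 14 8 12 4)(3 7)(10 15)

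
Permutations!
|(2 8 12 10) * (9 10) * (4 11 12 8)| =6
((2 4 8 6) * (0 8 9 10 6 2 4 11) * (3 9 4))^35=(0 11 2 8)(3 6 10 9)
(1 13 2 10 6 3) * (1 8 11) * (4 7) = (1 13 2 10 6 3 8 11)(4 7) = [0, 13, 10, 8, 7, 5, 3, 4, 11, 9, 6, 1, 12, 2]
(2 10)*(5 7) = (2 10)(5 7) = [0, 1, 10, 3, 4, 7, 6, 5, 8, 9, 2]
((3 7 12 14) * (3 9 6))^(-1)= (3 6 9 14 12 7)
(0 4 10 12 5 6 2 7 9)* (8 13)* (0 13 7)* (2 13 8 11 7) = [4, 1, 0, 3, 10, 6, 13, 9, 2, 8, 12, 7, 5, 11] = (0 4 10 12 5 6 13 11 7 9 8 2)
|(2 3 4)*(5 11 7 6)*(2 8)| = 4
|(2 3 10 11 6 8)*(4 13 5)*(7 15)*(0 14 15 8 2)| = |(0 14 15 7 8)(2 3 10 11 6)(4 13 5)| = 15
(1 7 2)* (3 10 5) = [0, 7, 1, 10, 4, 3, 6, 2, 8, 9, 5] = (1 7 2)(3 10 5)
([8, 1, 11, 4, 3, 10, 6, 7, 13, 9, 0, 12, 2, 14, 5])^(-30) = (14)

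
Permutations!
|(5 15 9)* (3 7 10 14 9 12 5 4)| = 6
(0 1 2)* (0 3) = [1, 2, 3, 0] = (0 1 2 3)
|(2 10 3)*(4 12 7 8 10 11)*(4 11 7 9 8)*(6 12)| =9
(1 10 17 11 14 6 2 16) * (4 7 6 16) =(1 10 17 11 14 16)(2 4 7 6) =[0, 10, 4, 3, 7, 5, 2, 6, 8, 9, 17, 14, 12, 13, 16, 15, 1, 11]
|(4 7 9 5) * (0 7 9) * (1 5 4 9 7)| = |(0 1 5 9 4 7)| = 6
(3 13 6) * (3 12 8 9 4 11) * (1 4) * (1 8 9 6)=(1 4 11 3 13)(6 12 9 8)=[0, 4, 2, 13, 11, 5, 12, 7, 6, 8, 10, 3, 9, 1]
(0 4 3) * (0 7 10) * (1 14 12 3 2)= (0 4 2 1 14 12 3 7 10)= [4, 14, 1, 7, 2, 5, 6, 10, 8, 9, 0, 11, 3, 13, 12]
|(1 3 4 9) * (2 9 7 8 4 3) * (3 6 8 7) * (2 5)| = |(1 5 2 9)(3 6 8 4)| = 4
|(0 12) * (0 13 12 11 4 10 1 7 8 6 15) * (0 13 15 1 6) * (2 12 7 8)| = 35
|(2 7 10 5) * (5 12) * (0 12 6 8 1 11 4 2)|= 24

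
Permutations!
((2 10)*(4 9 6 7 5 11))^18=(11)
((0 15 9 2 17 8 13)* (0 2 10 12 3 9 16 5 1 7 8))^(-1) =(0 17 2 13 8 7 1 5 16 15)(3 12 10 9)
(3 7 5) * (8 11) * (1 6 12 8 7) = (1 6 12 8 11 7 5 3) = [0, 6, 2, 1, 4, 3, 12, 5, 11, 9, 10, 7, 8]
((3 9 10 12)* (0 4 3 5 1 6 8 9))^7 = ((0 4 3)(1 6 8 9 10 12 5))^7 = (12)(0 4 3)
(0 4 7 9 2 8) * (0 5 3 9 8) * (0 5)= (0 4 7 8)(2 5 3 9)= [4, 1, 5, 9, 7, 3, 6, 8, 0, 2]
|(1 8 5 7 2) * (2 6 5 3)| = 12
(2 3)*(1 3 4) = [0, 3, 4, 2, 1] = (1 3 2 4)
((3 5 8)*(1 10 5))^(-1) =(1 3 8 5 10)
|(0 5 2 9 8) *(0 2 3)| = 3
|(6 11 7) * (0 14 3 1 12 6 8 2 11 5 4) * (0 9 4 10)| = |(0 14 3 1 12 6 5 10)(2 11 7 8)(4 9)| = 8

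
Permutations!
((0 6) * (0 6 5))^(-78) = ((6)(0 5))^(-78) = (6)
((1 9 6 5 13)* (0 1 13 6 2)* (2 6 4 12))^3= (13)(0 6 12 1 5 2 9 4)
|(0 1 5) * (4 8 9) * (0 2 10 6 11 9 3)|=11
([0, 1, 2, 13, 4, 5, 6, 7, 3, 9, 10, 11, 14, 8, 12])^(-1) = (3 8 13)(12 14)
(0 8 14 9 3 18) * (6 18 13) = (0 8 14 9 3 13 6 18) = [8, 1, 2, 13, 4, 5, 18, 7, 14, 3, 10, 11, 12, 6, 9, 15, 16, 17, 0]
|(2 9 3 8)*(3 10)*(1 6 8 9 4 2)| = |(1 6 8)(2 4)(3 9 10)| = 6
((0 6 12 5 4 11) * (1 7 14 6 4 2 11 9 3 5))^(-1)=((0 4 9 3 5 2 11)(1 7 14 6 12))^(-1)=(0 11 2 5 3 9 4)(1 12 6 14 7)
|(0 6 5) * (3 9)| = 6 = |(0 6 5)(3 9)|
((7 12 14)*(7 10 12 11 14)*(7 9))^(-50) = ((7 11 14 10 12 9))^(-50) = (7 12 14)(9 10 11)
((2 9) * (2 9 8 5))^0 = (9)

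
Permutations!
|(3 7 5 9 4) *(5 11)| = 6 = |(3 7 11 5 9 4)|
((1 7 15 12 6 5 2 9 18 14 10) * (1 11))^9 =(1 14 2 12)(5 15 11 18)(6 7 10 9)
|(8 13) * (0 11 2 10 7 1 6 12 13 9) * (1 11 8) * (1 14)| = 60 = |(0 8 9)(1 6 12 13 14)(2 10 7 11)|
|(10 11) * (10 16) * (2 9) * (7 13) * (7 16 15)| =|(2 9)(7 13 16 10 11 15)| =6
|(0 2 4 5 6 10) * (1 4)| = |(0 2 1 4 5 6 10)| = 7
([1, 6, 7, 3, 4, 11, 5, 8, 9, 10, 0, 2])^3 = (0 5 7 10 6 2 9 1 11 8)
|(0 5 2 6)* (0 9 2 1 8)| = |(0 5 1 8)(2 6 9)| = 12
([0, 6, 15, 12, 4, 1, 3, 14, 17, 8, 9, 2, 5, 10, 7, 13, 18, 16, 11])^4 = (1 5 12 3 6)(2 9 18 13 17)(8 11 10 16 15)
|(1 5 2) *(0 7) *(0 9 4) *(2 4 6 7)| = 15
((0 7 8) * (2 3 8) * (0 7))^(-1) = (2 7 8 3)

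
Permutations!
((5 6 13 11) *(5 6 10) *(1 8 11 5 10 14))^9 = ((1 8 11 6 13 5 14))^9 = (1 11 13 14 8 6 5)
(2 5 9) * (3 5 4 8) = [0, 1, 4, 5, 8, 9, 6, 7, 3, 2] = (2 4 8 3 5 9)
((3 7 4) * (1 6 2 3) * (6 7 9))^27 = ((1 7 4)(2 3 9 6))^27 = (2 6 9 3)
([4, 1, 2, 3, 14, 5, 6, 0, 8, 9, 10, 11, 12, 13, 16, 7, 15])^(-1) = (0 7 15 16 14 4)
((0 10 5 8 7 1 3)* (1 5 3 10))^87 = ((0 1 10 3)(5 8 7))^87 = (0 3 10 1)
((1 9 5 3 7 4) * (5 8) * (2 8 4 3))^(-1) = (1 4 9)(2 5 8)(3 7)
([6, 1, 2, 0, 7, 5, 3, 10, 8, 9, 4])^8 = [3, 1, 2, 6, 10, 5, 0, 4, 8, 9, 7]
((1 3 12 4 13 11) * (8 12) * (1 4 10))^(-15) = (13)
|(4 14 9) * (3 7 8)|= |(3 7 8)(4 14 9)|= 3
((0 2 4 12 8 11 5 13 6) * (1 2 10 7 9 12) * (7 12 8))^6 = ((0 10 12 7 9 8 11 5 13 6)(1 2 4))^6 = (0 11 12 13 9)(5 7 6 8 10)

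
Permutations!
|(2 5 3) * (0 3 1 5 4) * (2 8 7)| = 6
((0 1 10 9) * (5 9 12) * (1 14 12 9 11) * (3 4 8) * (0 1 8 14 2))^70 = ((0 2)(1 10 9)(3 4 14 12 5 11 8))^70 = (14)(1 10 9)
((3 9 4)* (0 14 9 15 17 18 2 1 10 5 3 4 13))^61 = (0 14 9 13)(1 17 5 2 15 10 18 3)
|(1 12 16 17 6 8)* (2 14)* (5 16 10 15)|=18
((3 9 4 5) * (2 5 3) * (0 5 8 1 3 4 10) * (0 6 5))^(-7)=((1 3 9 10 6 5 2 8))^(-7)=(1 3 9 10 6 5 2 8)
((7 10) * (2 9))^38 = (10)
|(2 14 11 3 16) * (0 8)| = 10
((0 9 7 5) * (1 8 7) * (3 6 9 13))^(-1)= (0 5 7 8 1 9 6 3 13)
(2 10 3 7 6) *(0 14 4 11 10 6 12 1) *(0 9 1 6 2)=(0 14 4 11 10 3 7 12 6)(1 9)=[14, 9, 2, 7, 11, 5, 0, 12, 8, 1, 3, 10, 6, 13, 4]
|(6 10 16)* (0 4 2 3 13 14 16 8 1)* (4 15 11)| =|(0 15 11 4 2 3 13 14 16 6 10 8 1)| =13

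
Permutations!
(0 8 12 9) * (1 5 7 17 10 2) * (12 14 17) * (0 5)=(0 8 14 17 10 2 1)(5 7 12 9)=[8, 0, 1, 3, 4, 7, 6, 12, 14, 5, 2, 11, 9, 13, 17, 15, 16, 10]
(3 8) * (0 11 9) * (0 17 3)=(0 11 9 17 3 8)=[11, 1, 2, 8, 4, 5, 6, 7, 0, 17, 10, 9, 12, 13, 14, 15, 16, 3]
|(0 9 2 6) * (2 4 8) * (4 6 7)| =12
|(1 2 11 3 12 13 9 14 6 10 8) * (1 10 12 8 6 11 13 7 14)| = |(1 2 13 9)(3 8 10 6 12 7 14 11)| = 8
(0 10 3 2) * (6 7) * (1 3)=(0 10 1 3 2)(6 7)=[10, 3, 0, 2, 4, 5, 7, 6, 8, 9, 1]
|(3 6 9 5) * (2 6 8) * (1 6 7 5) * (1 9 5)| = |(9)(1 6 5 3 8 2 7)| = 7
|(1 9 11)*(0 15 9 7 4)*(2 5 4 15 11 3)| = |(0 11 1 7 15 9 3 2 5 4)| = 10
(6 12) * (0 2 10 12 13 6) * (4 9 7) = (0 2 10 12)(4 9 7)(6 13) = [2, 1, 10, 3, 9, 5, 13, 4, 8, 7, 12, 11, 0, 6]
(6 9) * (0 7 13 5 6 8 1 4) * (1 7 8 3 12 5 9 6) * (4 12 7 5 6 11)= (0 8 5 1 12 6 11 4)(3 7 13 9)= [8, 12, 2, 7, 0, 1, 11, 13, 5, 3, 10, 4, 6, 9]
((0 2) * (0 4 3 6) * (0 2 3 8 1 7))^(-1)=(0 7 1 8 4 2 6 3)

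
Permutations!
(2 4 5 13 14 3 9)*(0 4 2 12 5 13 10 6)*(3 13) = (0 4 3 9 12 5 10 6)(13 14) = [4, 1, 2, 9, 3, 10, 0, 7, 8, 12, 6, 11, 5, 14, 13]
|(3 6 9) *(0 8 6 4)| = |(0 8 6 9 3 4)| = 6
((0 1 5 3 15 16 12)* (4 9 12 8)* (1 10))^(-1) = (0 12 9 4 8 16 15 3 5 1 10)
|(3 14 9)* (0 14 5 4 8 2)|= 8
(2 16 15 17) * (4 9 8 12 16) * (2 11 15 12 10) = (2 4 9 8 10)(11 15 17)(12 16) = [0, 1, 4, 3, 9, 5, 6, 7, 10, 8, 2, 15, 16, 13, 14, 17, 12, 11]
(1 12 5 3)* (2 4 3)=(1 12 5 2 4 3)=[0, 12, 4, 1, 3, 2, 6, 7, 8, 9, 10, 11, 5]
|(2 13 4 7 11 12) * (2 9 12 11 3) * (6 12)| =15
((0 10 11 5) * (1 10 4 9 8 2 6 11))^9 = (0 4 9 8 2 6 11 5)(1 10)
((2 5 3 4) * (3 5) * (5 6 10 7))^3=((2 3 4)(5 6 10 7))^3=(5 7 10 6)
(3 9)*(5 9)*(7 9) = [0, 1, 2, 5, 4, 7, 6, 9, 8, 3] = (3 5 7 9)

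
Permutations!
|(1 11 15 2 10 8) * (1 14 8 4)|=|(1 11 15 2 10 4)(8 14)|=6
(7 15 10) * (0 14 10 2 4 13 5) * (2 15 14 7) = [7, 1, 4, 3, 13, 0, 6, 14, 8, 9, 2, 11, 12, 5, 10, 15] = (15)(0 7 14 10 2 4 13 5)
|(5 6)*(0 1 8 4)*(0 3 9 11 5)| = |(0 1 8 4 3 9 11 5 6)| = 9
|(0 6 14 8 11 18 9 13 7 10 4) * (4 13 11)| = 15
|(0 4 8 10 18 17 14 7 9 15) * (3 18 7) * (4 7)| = |(0 7 9 15)(3 18 17 14)(4 8 10)| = 12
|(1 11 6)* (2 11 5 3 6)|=|(1 5 3 6)(2 11)|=4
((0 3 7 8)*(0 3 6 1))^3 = (8)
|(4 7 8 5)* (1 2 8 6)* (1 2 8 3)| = |(1 8 5 4 7 6 2 3)| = 8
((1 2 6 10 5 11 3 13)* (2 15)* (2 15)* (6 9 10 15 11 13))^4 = ((1 2 9 10 5 13)(3 6 15 11))^4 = (15)(1 5 9)(2 13 10)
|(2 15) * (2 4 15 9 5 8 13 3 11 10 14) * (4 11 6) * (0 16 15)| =14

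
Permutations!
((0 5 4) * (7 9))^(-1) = ((0 5 4)(7 9))^(-1) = (0 4 5)(7 9)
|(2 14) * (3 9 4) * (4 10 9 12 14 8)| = |(2 8 4 3 12 14)(9 10)| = 6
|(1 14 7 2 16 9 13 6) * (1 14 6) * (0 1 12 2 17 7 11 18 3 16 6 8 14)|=|(0 1 8 14 11 18 3 16 9 13 12 2 6)(7 17)|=26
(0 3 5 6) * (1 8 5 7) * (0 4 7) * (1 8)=(0 3)(4 7 8 5 6)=[3, 1, 2, 0, 7, 6, 4, 8, 5]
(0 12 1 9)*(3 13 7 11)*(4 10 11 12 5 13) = (0 5 13 7 12 1 9)(3 4 10 11) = [5, 9, 2, 4, 10, 13, 6, 12, 8, 0, 11, 3, 1, 7]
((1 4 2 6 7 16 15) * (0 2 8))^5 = (0 15 2 1 6 4 7 8 16)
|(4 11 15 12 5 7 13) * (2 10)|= |(2 10)(4 11 15 12 5 7 13)|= 14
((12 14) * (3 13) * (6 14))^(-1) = (3 13)(6 12 14)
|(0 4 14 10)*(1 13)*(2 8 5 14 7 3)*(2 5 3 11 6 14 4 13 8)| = 12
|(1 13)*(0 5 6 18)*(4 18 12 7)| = 14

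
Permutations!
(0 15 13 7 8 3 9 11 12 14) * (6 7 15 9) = [9, 1, 2, 6, 4, 5, 7, 8, 3, 11, 10, 12, 14, 15, 0, 13] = (0 9 11 12 14)(3 6 7 8)(13 15)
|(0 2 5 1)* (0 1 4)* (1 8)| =|(0 2 5 4)(1 8)| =4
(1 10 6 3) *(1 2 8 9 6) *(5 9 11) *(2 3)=(1 10)(2 8 11 5 9 6)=[0, 10, 8, 3, 4, 9, 2, 7, 11, 6, 1, 5]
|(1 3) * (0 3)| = 3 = |(0 3 1)|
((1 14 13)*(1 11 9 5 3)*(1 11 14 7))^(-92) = ((1 7)(3 11 9 5)(13 14))^(-92) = (14)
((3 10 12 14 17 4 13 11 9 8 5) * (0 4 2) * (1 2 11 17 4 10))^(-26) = (0 12 4 17 9 5 1)(2 10 14 13 11 8 3)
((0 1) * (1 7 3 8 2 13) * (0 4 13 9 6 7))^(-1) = (1 13 4)(2 8 3 7 6 9)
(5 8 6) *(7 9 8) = (5 7 9 8 6) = [0, 1, 2, 3, 4, 7, 5, 9, 6, 8]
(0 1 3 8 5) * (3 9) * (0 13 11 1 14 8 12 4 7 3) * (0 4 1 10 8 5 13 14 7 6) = (0 7 3 12 1 9 4 6)(5 14)(8 13 11 10) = [7, 9, 2, 12, 6, 14, 0, 3, 13, 4, 8, 10, 1, 11, 5]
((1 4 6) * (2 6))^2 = (1 2)(4 6)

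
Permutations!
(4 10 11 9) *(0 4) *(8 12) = (0 4 10 11 9)(8 12) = [4, 1, 2, 3, 10, 5, 6, 7, 12, 0, 11, 9, 8]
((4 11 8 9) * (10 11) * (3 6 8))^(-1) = ((3 6 8 9 4 10 11))^(-1) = (3 11 10 4 9 8 6)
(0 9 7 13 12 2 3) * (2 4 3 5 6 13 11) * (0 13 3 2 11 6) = (0 9 7 6 3 13 12 4 2 5) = [9, 1, 5, 13, 2, 0, 3, 6, 8, 7, 10, 11, 4, 12]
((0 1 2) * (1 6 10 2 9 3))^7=((0 6 10 2)(1 9 3))^7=(0 2 10 6)(1 9 3)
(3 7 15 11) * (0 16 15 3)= [16, 1, 2, 7, 4, 5, 6, 3, 8, 9, 10, 0, 12, 13, 14, 11, 15]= (0 16 15 11)(3 7)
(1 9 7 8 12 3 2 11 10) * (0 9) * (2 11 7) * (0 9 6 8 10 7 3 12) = (12)(0 6 8)(1 9 2 3 11 7 10) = [6, 9, 3, 11, 4, 5, 8, 10, 0, 2, 1, 7, 12]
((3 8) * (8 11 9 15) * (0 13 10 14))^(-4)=(3 11 9 15 8)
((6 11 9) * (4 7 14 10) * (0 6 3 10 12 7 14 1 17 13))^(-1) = (0 13 17 1 7 12 14 4 10 3 9 11 6)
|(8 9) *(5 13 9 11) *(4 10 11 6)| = 8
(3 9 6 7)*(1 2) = (1 2)(3 9 6 7) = [0, 2, 1, 9, 4, 5, 7, 3, 8, 6]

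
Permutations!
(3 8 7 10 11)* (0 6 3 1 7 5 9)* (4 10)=(0 6 3 8 5 9)(1 7 4 10 11)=[6, 7, 2, 8, 10, 9, 3, 4, 5, 0, 11, 1]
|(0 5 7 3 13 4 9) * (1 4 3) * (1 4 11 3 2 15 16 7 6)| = 13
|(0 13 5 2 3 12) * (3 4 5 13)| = 3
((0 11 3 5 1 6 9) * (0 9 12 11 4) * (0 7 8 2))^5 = ((0 4 7 8 2)(1 6 12 11 3 5))^5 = (1 5 3 11 12 6)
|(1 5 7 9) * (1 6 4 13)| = 7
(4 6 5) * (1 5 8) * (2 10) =[0, 5, 10, 3, 6, 4, 8, 7, 1, 9, 2] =(1 5 4 6 8)(2 10)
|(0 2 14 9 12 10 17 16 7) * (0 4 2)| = 9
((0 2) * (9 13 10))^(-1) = ((0 2)(9 13 10))^(-1) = (0 2)(9 10 13)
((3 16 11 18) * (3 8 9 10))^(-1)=((3 16 11 18 8 9 10))^(-1)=(3 10 9 8 18 11 16)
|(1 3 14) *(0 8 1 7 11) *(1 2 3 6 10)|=21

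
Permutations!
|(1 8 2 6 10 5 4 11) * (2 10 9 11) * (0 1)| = |(0 1 8 10 5 4 2 6 9 11)| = 10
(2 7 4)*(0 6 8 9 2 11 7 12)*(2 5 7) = [6, 1, 12, 3, 11, 7, 8, 4, 9, 5, 10, 2, 0] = (0 6 8 9 5 7 4 11 2 12)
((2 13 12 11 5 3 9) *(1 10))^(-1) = (1 10)(2 9 3 5 11 12 13)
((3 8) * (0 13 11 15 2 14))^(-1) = (0 14 2 15 11 13)(3 8)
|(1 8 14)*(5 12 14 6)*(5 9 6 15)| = |(1 8 15 5 12 14)(6 9)| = 6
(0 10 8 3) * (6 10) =(0 6 10 8 3) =[6, 1, 2, 0, 4, 5, 10, 7, 3, 9, 8]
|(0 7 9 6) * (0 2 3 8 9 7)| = 5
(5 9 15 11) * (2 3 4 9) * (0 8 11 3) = (0 8 11 5 2)(3 4 9 15) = [8, 1, 0, 4, 9, 2, 6, 7, 11, 15, 10, 5, 12, 13, 14, 3]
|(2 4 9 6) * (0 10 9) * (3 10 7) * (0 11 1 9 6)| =|(0 7 3 10 6 2 4 11 1 9)| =10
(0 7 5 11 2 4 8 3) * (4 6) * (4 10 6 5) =(0 7 4 8 3)(2 5 11)(6 10) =[7, 1, 5, 0, 8, 11, 10, 4, 3, 9, 6, 2]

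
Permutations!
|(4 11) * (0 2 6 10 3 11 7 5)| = 9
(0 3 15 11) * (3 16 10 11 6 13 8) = (0 16 10 11)(3 15 6 13 8) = [16, 1, 2, 15, 4, 5, 13, 7, 3, 9, 11, 0, 12, 8, 14, 6, 10]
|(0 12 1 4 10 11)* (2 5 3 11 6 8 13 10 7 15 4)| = 84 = |(0 12 1 2 5 3 11)(4 7 15)(6 8 13 10)|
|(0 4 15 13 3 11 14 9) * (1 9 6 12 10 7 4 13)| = |(0 13 3 11 14 6 12 10 7 4 15 1 9)| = 13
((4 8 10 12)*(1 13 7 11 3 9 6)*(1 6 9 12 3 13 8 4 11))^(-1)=((1 8 10 3 12 11 13 7))^(-1)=(1 7 13 11 12 3 10 8)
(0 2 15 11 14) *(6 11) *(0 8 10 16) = [2, 1, 15, 3, 4, 5, 11, 7, 10, 9, 16, 14, 12, 13, 8, 6, 0] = (0 2 15 6 11 14 8 10 16)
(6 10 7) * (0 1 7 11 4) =(0 1 7 6 10 11 4) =[1, 7, 2, 3, 0, 5, 10, 6, 8, 9, 11, 4]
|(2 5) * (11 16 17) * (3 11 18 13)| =6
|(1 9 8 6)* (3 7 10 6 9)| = |(1 3 7 10 6)(8 9)| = 10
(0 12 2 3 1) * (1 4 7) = (0 12 2 3 4 7 1) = [12, 0, 3, 4, 7, 5, 6, 1, 8, 9, 10, 11, 2]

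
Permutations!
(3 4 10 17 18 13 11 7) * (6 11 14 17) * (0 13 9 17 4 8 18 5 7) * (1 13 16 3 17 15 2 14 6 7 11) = (0 16 3 8 18 9 15 2 14 4 10 7 17 5 11)(1 13 6) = [16, 13, 14, 8, 10, 11, 1, 17, 18, 15, 7, 0, 12, 6, 4, 2, 3, 5, 9]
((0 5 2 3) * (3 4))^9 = (0 3 4 2 5)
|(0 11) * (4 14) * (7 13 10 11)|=10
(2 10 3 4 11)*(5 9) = (2 10 3 4 11)(5 9) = [0, 1, 10, 4, 11, 9, 6, 7, 8, 5, 3, 2]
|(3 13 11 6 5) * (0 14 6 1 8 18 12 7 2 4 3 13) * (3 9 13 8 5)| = 44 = |(0 14 6 3)(1 5 8 18 12 7 2 4 9 13 11)|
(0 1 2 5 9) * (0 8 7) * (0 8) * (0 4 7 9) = (0 1 2 5)(4 7 8 9) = [1, 2, 5, 3, 7, 0, 6, 8, 9, 4]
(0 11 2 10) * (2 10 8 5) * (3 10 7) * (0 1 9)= [11, 9, 8, 10, 4, 2, 6, 3, 5, 0, 1, 7]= (0 11 7 3 10 1 9)(2 8 5)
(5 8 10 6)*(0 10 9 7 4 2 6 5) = [10, 1, 6, 3, 2, 8, 0, 4, 9, 7, 5] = (0 10 5 8 9 7 4 2 6)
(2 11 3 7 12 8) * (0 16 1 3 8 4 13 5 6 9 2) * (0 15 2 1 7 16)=[0, 3, 11, 16, 13, 6, 9, 12, 15, 1, 10, 8, 4, 5, 14, 2, 7]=(1 3 16 7 12 4 13 5 6 9)(2 11 8 15)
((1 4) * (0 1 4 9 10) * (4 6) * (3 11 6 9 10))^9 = (3 9 4 6 11)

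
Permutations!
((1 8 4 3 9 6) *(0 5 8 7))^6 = ((0 5 8 4 3 9 6 1 7))^6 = (0 6 4)(1 3 5)(7 9 8)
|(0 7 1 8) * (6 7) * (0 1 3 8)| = 6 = |(0 6 7 3 8 1)|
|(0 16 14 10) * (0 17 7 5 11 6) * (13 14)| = 10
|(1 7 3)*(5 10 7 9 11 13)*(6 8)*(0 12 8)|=|(0 12 8 6)(1 9 11 13 5 10 7 3)|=8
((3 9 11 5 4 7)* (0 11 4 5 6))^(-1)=((0 11 6)(3 9 4 7))^(-1)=(0 6 11)(3 7 4 9)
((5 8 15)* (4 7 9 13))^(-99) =((4 7 9 13)(5 8 15))^(-99) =(15)(4 7 9 13)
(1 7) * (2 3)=(1 7)(2 3)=[0, 7, 3, 2, 4, 5, 6, 1]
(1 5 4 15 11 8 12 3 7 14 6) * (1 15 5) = (3 7 14 6 15 11 8 12)(4 5) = [0, 1, 2, 7, 5, 4, 15, 14, 12, 9, 10, 8, 3, 13, 6, 11]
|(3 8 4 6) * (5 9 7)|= |(3 8 4 6)(5 9 7)|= 12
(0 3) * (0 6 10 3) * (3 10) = (10)(3 6) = [0, 1, 2, 6, 4, 5, 3, 7, 8, 9, 10]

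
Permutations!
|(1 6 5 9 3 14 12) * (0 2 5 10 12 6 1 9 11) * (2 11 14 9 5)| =10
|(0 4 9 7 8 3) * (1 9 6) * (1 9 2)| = 14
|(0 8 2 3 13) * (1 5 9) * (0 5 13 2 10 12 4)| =20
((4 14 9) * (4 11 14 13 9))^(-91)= (4 14 11 9 13)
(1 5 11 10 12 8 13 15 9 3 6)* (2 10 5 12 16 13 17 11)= (1 12 8 17 11 5 2 10 16 13 15 9 3 6)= [0, 12, 10, 6, 4, 2, 1, 7, 17, 3, 16, 5, 8, 15, 14, 9, 13, 11]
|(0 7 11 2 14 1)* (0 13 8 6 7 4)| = 8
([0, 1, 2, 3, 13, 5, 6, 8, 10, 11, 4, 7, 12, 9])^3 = [0, 1, 2, 3, 11, 5, 6, 4, 13, 8, 9, 10, 12, 7]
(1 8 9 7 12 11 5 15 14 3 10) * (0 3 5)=(0 3 10 1 8 9 7 12 11)(5 15 14)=[3, 8, 2, 10, 4, 15, 6, 12, 9, 7, 1, 0, 11, 13, 5, 14]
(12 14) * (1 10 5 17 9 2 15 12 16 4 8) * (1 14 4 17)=[0, 10, 15, 3, 8, 1, 6, 7, 14, 2, 5, 11, 4, 13, 16, 12, 17, 9]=(1 10 5)(2 15 12 4 8 14 16 17 9)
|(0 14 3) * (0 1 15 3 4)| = 3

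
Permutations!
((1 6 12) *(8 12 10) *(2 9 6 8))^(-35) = ((1 8 12)(2 9 6 10))^(-35) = (1 8 12)(2 9 6 10)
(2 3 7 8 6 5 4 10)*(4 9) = (2 3 7 8 6 5 9 4 10) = [0, 1, 3, 7, 10, 9, 5, 8, 6, 4, 2]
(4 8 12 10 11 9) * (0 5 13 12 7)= (0 5 13 12 10 11 9 4 8 7)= [5, 1, 2, 3, 8, 13, 6, 0, 7, 4, 11, 9, 10, 12]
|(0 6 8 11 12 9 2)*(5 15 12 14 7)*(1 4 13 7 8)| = |(0 6 1 4 13 7 5 15 12 9 2)(8 11 14)| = 33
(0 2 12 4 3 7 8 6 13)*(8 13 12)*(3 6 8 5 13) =(0 2 5 13)(3 7)(4 6 12) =[2, 1, 5, 7, 6, 13, 12, 3, 8, 9, 10, 11, 4, 0]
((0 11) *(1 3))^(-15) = ((0 11)(1 3))^(-15) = (0 11)(1 3)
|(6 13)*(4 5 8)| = 6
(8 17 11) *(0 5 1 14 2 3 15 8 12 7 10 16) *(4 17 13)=(0 5 1 14 2 3 15 8 13 4 17 11 12 7 10 16)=[5, 14, 3, 15, 17, 1, 6, 10, 13, 9, 16, 12, 7, 4, 2, 8, 0, 11]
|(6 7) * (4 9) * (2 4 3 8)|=|(2 4 9 3 8)(6 7)|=10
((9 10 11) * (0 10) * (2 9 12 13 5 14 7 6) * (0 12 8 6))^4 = ((0 10 11 8 6 2 9 12 13 5 14 7))^4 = (0 6 13)(2 5 10)(7 8 12)(9 14 11)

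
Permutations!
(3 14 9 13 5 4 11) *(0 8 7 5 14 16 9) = [8, 1, 2, 16, 11, 4, 6, 5, 7, 13, 10, 3, 12, 14, 0, 15, 9] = (0 8 7 5 4 11 3 16 9 13 14)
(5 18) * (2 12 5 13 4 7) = (2 12 5 18 13 4 7) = [0, 1, 12, 3, 7, 18, 6, 2, 8, 9, 10, 11, 5, 4, 14, 15, 16, 17, 13]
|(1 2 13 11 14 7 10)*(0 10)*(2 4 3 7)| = 12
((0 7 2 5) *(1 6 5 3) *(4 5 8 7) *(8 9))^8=((0 4 5)(1 6 9 8 7 2 3))^8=(0 5 4)(1 6 9 8 7 2 3)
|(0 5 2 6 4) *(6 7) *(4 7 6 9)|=|(0 5 2 6 7 9 4)|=7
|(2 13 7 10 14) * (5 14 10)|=|(2 13 7 5 14)|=5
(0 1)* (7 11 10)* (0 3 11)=(0 1 3 11 10 7)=[1, 3, 2, 11, 4, 5, 6, 0, 8, 9, 7, 10]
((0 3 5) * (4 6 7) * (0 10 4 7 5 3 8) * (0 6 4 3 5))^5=((0 8 6)(3 5 10))^5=(0 6 8)(3 10 5)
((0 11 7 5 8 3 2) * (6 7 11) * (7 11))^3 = (0 7 3 6 5 2 11 8)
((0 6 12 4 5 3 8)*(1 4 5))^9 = ((0 6 12 5 3 8)(1 4))^9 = (0 5)(1 4)(3 6)(8 12)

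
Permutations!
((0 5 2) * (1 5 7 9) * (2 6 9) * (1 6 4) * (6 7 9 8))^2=((0 9 7 2)(1 5 4)(6 8))^2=(0 7)(1 4 5)(2 9)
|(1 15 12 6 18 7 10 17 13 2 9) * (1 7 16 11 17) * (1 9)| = 30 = |(1 15 12 6 18 16 11 17 13 2)(7 10 9)|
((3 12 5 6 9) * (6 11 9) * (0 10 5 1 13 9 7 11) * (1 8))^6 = ((0 10 5)(1 13 9 3 12 8)(7 11))^6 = (13)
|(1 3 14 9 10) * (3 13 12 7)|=8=|(1 13 12 7 3 14 9 10)|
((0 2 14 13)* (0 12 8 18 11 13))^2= (0 14 2)(8 11 12 18 13)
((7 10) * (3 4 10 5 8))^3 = (3 7)(4 5)(8 10)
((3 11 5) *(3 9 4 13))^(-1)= (3 13 4 9 5 11)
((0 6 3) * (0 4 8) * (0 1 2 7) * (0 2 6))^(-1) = (1 8 4 3 6)(2 7)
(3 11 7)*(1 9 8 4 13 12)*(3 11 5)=(1 9 8 4 13 12)(3 5)(7 11)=[0, 9, 2, 5, 13, 3, 6, 11, 4, 8, 10, 7, 1, 12]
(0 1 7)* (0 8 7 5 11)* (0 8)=(0 1 5 11 8 7)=[1, 5, 2, 3, 4, 11, 6, 0, 7, 9, 10, 8]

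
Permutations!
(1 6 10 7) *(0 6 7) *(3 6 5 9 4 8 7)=(0 5 9 4 8 7 1 3 6 10)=[5, 3, 2, 6, 8, 9, 10, 1, 7, 4, 0]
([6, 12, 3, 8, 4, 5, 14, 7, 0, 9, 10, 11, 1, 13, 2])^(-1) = (0 8 3 2 14 6)(1 12)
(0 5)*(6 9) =(0 5)(6 9) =[5, 1, 2, 3, 4, 0, 9, 7, 8, 6]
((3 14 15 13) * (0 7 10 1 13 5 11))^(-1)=(0 11 5 15 14 3 13 1 10 7)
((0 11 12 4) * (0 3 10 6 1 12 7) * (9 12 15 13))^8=(0 7 11)(1 6 10 3 4 12 9 13 15)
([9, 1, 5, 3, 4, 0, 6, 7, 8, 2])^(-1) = [5, 1, 9, 3, 4, 2, 6, 7, 8, 0]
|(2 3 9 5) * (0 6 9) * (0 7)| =7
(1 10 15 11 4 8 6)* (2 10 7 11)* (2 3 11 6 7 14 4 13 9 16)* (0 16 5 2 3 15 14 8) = [16, 8, 10, 11, 0, 2, 1, 6, 7, 5, 14, 13, 12, 9, 4, 15, 3] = (0 16 3 11 13 9 5 2 10 14 4)(1 8 7 6)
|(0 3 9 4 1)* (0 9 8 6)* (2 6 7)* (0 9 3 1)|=9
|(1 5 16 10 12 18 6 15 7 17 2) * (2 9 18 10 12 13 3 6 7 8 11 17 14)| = |(1 5 16 12 10 13 3 6 15 8 11 17 9 18 7 14 2)| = 17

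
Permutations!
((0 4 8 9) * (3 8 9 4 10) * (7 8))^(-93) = (0 4 7 10 9 8 3)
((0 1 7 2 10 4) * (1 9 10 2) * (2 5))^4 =(10) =((0 9 10 4)(1 7)(2 5))^4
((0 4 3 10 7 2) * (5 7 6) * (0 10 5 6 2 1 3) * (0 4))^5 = (1 3 5 7)(2 10)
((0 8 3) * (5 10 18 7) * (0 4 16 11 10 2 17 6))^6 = (0 10 6 11 17 16 2 4 5 3 7 8 18)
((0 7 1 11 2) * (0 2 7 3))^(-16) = (1 7 11)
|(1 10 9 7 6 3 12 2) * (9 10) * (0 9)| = 8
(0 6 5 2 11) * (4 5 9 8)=(0 6 9 8 4 5 2 11)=[6, 1, 11, 3, 5, 2, 9, 7, 4, 8, 10, 0]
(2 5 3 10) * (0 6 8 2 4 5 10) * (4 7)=[6, 1, 10, 0, 5, 3, 8, 4, 2, 9, 7]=(0 6 8 2 10 7 4 5 3)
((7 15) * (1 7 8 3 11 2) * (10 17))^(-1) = ((1 7 15 8 3 11 2)(10 17))^(-1) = (1 2 11 3 8 15 7)(10 17)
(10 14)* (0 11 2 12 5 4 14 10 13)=[11, 1, 12, 3, 14, 4, 6, 7, 8, 9, 10, 2, 5, 0, 13]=(0 11 2 12 5 4 14 13)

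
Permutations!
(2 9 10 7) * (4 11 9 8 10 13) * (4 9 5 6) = (2 8 10 7)(4 11 5 6)(9 13) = [0, 1, 8, 3, 11, 6, 4, 2, 10, 13, 7, 5, 12, 9]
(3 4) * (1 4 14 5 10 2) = (1 4 3 14 5 10 2) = [0, 4, 1, 14, 3, 10, 6, 7, 8, 9, 2, 11, 12, 13, 5]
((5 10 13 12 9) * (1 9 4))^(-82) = (1 5 13 4 9 10 12)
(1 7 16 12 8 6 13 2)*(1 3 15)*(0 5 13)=(0 5 13 2 3 15 1 7 16 12 8 6)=[5, 7, 3, 15, 4, 13, 0, 16, 6, 9, 10, 11, 8, 2, 14, 1, 12]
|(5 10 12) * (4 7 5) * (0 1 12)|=7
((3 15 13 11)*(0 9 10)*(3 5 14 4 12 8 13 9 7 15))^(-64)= ((0 7 15 9 10)(4 12 8 13 11 5 14))^(-64)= (0 7 15 9 10)(4 14 5 11 13 8 12)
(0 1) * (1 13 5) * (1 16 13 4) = [4, 0, 2, 3, 1, 16, 6, 7, 8, 9, 10, 11, 12, 5, 14, 15, 13] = (0 4 1)(5 16 13)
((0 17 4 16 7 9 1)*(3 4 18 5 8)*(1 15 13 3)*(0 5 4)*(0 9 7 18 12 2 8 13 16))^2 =((0 17 12 2 8 1 5 13 3 9 15 16 18 4))^2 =(0 12 8 5 3 15 18)(1 13 9 16 4 17 2)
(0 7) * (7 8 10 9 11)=(0 8 10 9 11 7)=[8, 1, 2, 3, 4, 5, 6, 0, 10, 11, 9, 7]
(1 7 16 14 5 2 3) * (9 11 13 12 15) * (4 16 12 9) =(1 7 12 15 4 16 14 5 2 3)(9 11 13) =[0, 7, 3, 1, 16, 2, 6, 12, 8, 11, 10, 13, 15, 9, 5, 4, 14]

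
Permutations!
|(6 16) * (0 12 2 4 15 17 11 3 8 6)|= 11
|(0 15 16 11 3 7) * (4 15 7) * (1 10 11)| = |(0 7)(1 10 11 3 4 15 16)| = 14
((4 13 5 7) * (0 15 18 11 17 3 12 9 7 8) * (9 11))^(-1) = ((0 15 18 9 7 4 13 5 8)(3 12 11 17))^(-1) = (0 8 5 13 4 7 9 18 15)(3 17 11 12)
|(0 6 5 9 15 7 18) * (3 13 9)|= 9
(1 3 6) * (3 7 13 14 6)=(1 7 13 14 6)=[0, 7, 2, 3, 4, 5, 1, 13, 8, 9, 10, 11, 12, 14, 6]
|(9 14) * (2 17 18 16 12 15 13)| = 14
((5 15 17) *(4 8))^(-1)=(4 8)(5 17 15)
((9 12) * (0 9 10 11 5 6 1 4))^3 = (0 10 6)(1 9 11)(4 12 5)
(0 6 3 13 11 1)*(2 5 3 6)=[2, 0, 5, 13, 4, 3, 6, 7, 8, 9, 10, 1, 12, 11]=(0 2 5 3 13 11 1)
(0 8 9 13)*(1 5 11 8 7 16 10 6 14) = [7, 5, 2, 3, 4, 11, 14, 16, 9, 13, 6, 8, 12, 0, 1, 15, 10] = (0 7 16 10 6 14 1 5 11 8 9 13)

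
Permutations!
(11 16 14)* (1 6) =[0, 6, 2, 3, 4, 5, 1, 7, 8, 9, 10, 16, 12, 13, 11, 15, 14] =(1 6)(11 16 14)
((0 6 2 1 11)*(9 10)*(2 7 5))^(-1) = (0 11 1 2 5 7 6)(9 10) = ((0 6 7 5 2 1 11)(9 10))^(-1)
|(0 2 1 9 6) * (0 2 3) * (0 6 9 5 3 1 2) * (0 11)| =|(0 1 5 3 6 11)| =6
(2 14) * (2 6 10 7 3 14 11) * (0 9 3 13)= (0 9 3 14 6 10 7 13)(2 11)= [9, 1, 11, 14, 4, 5, 10, 13, 8, 3, 7, 2, 12, 0, 6]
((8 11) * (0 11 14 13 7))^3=((0 11 8 14 13 7))^3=(0 14)(7 8)(11 13)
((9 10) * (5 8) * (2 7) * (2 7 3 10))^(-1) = (2 9 10 3)(5 8)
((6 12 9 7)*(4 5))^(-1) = ((4 5)(6 12 9 7))^(-1) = (4 5)(6 7 9 12)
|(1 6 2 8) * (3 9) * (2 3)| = |(1 6 3 9 2 8)| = 6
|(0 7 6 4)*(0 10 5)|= 6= |(0 7 6 4 10 5)|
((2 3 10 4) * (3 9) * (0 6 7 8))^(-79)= (0 6 7 8)(2 9 3 10 4)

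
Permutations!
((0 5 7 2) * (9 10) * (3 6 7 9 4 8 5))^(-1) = (0 2 7 6 3)(4 10 9 5 8)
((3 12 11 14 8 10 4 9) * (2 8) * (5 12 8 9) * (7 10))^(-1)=((2 9 3 8 7 10 4 5 12 11 14))^(-1)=(2 14 11 12 5 4 10 7 8 3 9)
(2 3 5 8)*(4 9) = (2 3 5 8)(4 9) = [0, 1, 3, 5, 9, 8, 6, 7, 2, 4]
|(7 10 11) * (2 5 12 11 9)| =|(2 5 12 11 7 10 9)| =7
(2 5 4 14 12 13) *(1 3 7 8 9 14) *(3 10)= [0, 10, 5, 7, 1, 4, 6, 8, 9, 14, 3, 11, 13, 2, 12]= (1 10 3 7 8 9 14 12 13 2 5 4)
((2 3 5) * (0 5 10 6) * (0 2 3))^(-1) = (0 2 6 10 3 5)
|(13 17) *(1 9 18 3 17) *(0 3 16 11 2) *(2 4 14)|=|(0 3 17 13 1 9 18 16 11 4 14 2)|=12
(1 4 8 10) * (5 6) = (1 4 8 10)(5 6) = [0, 4, 2, 3, 8, 6, 5, 7, 10, 9, 1]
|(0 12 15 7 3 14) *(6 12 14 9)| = 6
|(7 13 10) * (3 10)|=4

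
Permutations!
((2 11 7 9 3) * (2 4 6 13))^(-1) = ((2 11 7 9 3 4 6 13))^(-1) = (2 13 6 4 3 9 7 11)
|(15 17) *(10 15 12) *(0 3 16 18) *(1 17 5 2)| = 28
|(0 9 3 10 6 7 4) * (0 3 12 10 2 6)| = 20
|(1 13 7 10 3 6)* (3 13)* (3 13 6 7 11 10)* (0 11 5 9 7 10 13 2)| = 11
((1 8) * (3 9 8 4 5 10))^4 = (1 3 4 9 5 8 10)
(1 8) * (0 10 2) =(0 10 2)(1 8) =[10, 8, 0, 3, 4, 5, 6, 7, 1, 9, 2]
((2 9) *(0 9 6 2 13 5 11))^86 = (0 9 13 5 11)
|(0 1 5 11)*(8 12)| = |(0 1 5 11)(8 12)| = 4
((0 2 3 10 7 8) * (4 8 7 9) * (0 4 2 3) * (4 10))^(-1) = ((0 3 4 8 10 9 2))^(-1) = (0 2 9 10 8 4 3)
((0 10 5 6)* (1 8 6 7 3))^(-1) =((0 10 5 7 3 1 8 6))^(-1) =(0 6 8 1 3 7 5 10)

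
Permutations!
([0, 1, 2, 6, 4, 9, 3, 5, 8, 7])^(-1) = [0, 1, 2, 6, 4, 7, 3, 9, 8, 5]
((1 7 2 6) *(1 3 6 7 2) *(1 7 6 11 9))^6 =(11)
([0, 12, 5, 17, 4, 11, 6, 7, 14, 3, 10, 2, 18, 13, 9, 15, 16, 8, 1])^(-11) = [0, 12, 5, 9, 4, 11, 6, 7, 17, 14, 10, 2, 18, 13, 8, 15, 16, 3, 1]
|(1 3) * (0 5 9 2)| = |(0 5 9 2)(1 3)| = 4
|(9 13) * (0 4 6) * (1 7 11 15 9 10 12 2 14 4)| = |(0 1 7 11 15 9 13 10 12 2 14 4 6)| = 13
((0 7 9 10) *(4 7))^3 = ((0 4 7 9 10))^3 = (0 9 4 10 7)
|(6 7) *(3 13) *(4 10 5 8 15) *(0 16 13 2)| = |(0 16 13 3 2)(4 10 5 8 15)(6 7)| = 10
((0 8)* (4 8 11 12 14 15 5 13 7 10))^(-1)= (0 8 4 10 7 13 5 15 14 12 11)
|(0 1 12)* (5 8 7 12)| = 6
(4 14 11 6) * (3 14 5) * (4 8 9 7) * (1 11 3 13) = (1 11 6 8 9 7 4 5 13)(3 14) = [0, 11, 2, 14, 5, 13, 8, 4, 9, 7, 10, 6, 12, 1, 3]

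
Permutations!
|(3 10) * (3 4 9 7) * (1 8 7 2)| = |(1 8 7 3 10 4 9 2)| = 8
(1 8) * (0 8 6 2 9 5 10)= (0 8 1 6 2 9 5 10)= [8, 6, 9, 3, 4, 10, 2, 7, 1, 5, 0]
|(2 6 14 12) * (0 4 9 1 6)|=8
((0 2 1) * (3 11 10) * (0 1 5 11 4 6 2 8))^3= ((0 8)(2 5 11 10 3 4 6))^3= (0 8)(2 10 6 11 4 5 3)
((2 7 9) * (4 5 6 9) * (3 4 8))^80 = ((2 7 8 3 4 5 6 9))^80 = (9)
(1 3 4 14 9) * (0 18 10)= [18, 3, 2, 4, 14, 5, 6, 7, 8, 1, 0, 11, 12, 13, 9, 15, 16, 17, 10]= (0 18 10)(1 3 4 14 9)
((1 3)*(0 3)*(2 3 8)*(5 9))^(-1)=((0 8 2 3 1)(5 9))^(-1)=(0 1 3 2 8)(5 9)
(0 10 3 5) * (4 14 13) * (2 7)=(0 10 3 5)(2 7)(4 14 13)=[10, 1, 7, 5, 14, 0, 6, 2, 8, 9, 3, 11, 12, 4, 13]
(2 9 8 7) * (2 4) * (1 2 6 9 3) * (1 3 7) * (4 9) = (1 2 7 9 8)(4 6) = [0, 2, 7, 3, 6, 5, 4, 9, 1, 8]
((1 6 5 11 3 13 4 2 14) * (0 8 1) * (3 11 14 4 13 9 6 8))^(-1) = (0 14 5 6 9 3)(1 8)(2 4)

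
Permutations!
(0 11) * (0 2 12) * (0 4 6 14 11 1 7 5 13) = (0 1 7 5 13)(2 12 4 6 14 11) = [1, 7, 12, 3, 6, 13, 14, 5, 8, 9, 10, 2, 4, 0, 11]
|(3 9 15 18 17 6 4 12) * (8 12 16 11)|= 11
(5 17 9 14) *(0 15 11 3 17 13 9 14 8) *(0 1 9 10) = (0 15 11 3 17 14 5 13 10)(1 9 8) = [15, 9, 2, 17, 4, 13, 6, 7, 1, 8, 0, 3, 12, 10, 5, 11, 16, 14]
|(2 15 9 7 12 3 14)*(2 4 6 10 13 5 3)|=|(2 15 9 7 12)(3 14 4 6 10 13 5)|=35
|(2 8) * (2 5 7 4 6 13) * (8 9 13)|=15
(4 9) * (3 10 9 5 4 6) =(3 10 9 6)(4 5) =[0, 1, 2, 10, 5, 4, 3, 7, 8, 6, 9]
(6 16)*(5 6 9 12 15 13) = (5 6 16 9 12 15 13) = [0, 1, 2, 3, 4, 6, 16, 7, 8, 12, 10, 11, 15, 5, 14, 13, 9]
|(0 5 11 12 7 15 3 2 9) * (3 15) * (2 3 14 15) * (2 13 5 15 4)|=|(0 15 13 5 11 12 7 14 4 2 9)|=11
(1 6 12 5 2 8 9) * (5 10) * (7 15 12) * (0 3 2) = (0 3 2 8 9 1 6 7 15 12 10 5) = [3, 6, 8, 2, 4, 0, 7, 15, 9, 1, 5, 11, 10, 13, 14, 12]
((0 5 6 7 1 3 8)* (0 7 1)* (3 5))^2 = (0 8)(1 6 5)(3 7)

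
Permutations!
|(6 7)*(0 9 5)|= |(0 9 5)(6 7)|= 6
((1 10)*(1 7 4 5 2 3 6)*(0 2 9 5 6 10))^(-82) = ((0 2 3 10 7 4 6 1)(5 9))^(-82) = (0 6 7 3)(1 4 10 2)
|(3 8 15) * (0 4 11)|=3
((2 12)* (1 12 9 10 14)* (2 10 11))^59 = ((1 12 10 14)(2 9 11))^59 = (1 14 10 12)(2 11 9)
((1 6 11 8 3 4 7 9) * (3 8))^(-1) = (1 9 7 4 3 11 6)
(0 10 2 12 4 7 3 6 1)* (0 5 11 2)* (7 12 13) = [10, 5, 13, 6, 12, 11, 1, 3, 8, 9, 0, 2, 4, 7] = (0 10)(1 5 11 2 13 7 3 6)(4 12)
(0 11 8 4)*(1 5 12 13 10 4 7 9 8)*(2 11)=[2, 5, 11, 3, 0, 12, 6, 9, 7, 8, 4, 1, 13, 10]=(0 2 11 1 5 12 13 10 4)(7 9 8)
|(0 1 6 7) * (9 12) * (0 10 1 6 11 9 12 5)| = 8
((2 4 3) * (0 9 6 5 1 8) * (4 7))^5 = ((0 9 6 5 1 8)(2 7 4 3))^5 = (0 8 1 5 6 9)(2 7 4 3)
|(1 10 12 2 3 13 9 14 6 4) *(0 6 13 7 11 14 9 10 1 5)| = 8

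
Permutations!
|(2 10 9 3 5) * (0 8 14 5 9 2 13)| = 10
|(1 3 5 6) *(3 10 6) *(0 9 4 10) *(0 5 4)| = 6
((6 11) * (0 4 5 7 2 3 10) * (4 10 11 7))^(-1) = (0 10)(2 7 6 11 3)(4 5) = ((0 10)(2 3 11 6 7)(4 5))^(-1)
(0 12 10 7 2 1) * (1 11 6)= [12, 0, 11, 3, 4, 5, 1, 2, 8, 9, 7, 6, 10]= (0 12 10 7 2 11 6 1)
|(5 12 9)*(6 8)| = 6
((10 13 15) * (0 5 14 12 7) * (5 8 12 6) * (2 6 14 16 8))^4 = (0 16)(2 8)(5 7)(6 12)(10 13 15)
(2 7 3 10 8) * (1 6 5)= (1 6 5)(2 7 3 10 8)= [0, 6, 7, 10, 4, 1, 5, 3, 2, 9, 8]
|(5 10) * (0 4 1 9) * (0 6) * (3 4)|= 6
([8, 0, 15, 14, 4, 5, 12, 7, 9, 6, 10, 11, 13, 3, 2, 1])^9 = [15, 2, 3, 12, 4, 5, 8, 7, 1, 0, 10, 11, 9, 6, 13, 14]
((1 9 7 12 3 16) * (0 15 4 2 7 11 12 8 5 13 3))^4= ((0 15 4 2 7 8 5 13 3 16 1 9 11 12))^4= (0 7 3 11 4 5 1)(2 13 9 15 8 16 12)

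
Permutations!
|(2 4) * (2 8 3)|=4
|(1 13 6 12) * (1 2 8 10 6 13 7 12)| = |(13)(1 7 12 2 8 10 6)| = 7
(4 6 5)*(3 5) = (3 5 4 6) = [0, 1, 2, 5, 6, 4, 3]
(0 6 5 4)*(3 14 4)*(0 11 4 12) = (0 6 5 3 14 12)(4 11) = [6, 1, 2, 14, 11, 3, 5, 7, 8, 9, 10, 4, 0, 13, 12]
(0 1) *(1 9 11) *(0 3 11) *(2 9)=(0 2 9)(1 3 11)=[2, 3, 9, 11, 4, 5, 6, 7, 8, 0, 10, 1]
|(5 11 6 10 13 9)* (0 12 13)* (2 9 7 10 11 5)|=|(0 12 13 7 10)(2 9)(6 11)|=10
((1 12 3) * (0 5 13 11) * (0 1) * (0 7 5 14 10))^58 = ((0 14 10)(1 12 3 7 5 13 11))^58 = (0 14 10)(1 3 5 11 12 7 13)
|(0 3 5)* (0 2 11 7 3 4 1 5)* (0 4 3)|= 8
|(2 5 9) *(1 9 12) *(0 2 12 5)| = |(0 2)(1 9 12)| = 6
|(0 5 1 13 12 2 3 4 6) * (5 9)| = |(0 9 5 1 13 12 2 3 4 6)| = 10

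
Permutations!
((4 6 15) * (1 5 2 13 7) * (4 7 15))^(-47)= (1 5 2 13 15 7)(4 6)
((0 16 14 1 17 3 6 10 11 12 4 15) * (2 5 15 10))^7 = (0 2 17 16 5 3 14 15 6 1)(4 12 11 10)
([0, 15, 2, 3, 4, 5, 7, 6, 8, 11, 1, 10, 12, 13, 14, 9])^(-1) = [0, 10, 2, 3, 4, 5, 7, 6, 8, 15, 11, 9, 12, 13, 14, 1]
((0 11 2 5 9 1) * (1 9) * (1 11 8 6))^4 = ((0 8 6 1)(2 5 11))^4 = (2 5 11)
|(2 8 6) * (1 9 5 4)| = |(1 9 5 4)(2 8 6)| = 12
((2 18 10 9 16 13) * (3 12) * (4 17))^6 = (18) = ((2 18 10 9 16 13)(3 12)(4 17))^6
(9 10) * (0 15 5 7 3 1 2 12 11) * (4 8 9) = (0 15 5 7 3 1 2 12 11)(4 8 9 10) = [15, 2, 12, 1, 8, 7, 6, 3, 9, 10, 4, 0, 11, 13, 14, 5]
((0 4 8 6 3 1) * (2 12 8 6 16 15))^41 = ((0 4 6 3 1)(2 12 8 16 15))^41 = (0 4 6 3 1)(2 12 8 16 15)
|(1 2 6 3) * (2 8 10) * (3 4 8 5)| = |(1 5 3)(2 6 4 8 10)| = 15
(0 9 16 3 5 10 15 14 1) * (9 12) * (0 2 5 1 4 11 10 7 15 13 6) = (0 12 9 16 3 1 2 5 7 15 14 4 11 10 13 6) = [12, 2, 5, 1, 11, 7, 0, 15, 8, 16, 13, 10, 9, 6, 4, 14, 3]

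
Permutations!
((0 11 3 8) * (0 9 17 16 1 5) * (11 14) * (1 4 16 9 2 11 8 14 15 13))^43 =(0 1 15 5 13)(2 14 11 8 3)(4 16)(9 17)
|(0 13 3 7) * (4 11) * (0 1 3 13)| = |(13)(1 3 7)(4 11)| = 6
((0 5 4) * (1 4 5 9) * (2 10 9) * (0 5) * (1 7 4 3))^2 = (0 10 7 5 2 9 4)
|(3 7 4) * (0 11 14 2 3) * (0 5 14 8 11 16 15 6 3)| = 10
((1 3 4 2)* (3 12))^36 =((1 12 3 4 2))^36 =(1 12 3 4 2)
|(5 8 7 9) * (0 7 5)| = |(0 7 9)(5 8)| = 6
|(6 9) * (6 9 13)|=2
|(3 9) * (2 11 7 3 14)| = 6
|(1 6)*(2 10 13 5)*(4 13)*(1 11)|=15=|(1 6 11)(2 10 4 13 5)|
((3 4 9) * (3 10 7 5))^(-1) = (3 5 7 10 9 4)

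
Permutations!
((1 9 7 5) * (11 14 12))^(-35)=(1 9 7 5)(11 14 12)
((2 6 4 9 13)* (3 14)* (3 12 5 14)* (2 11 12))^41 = ((2 6 4 9 13 11 12 5 14))^41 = (2 11 6 12 4 5 9 14 13)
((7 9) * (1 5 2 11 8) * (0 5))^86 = (0 2 8)(1 5 11)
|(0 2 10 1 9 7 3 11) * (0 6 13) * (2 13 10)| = |(0 13)(1 9 7 3 11 6 10)| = 14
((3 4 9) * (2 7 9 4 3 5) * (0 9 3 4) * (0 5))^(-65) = (0 9)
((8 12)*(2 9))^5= ((2 9)(8 12))^5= (2 9)(8 12)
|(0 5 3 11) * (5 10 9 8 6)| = 8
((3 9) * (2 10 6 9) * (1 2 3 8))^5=(1 8 9 6 10 2)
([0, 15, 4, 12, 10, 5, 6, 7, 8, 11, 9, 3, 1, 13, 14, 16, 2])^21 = [0, 15, 4, 12, 10, 5, 6, 7, 8, 11, 9, 3, 1, 13, 14, 16, 2]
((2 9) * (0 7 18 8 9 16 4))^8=(18)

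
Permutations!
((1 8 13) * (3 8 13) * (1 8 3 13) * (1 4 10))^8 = (13)(1 10 4)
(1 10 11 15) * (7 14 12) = [0, 10, 2, 3, 4, 5, 6, 14, 8, 9, 11, 15, 7, 13, 12, 1] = (1 10 11 15)(7 14 12)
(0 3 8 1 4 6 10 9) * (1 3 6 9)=[6, 4, 2, 8, 9, 5, 10, 7, 3, 0, 1]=(0 6 10 1 4 9)(3 8)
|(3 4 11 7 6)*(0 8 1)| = 15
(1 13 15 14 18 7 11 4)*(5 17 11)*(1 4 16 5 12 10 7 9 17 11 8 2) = (1 13 15 14 18 9 17 8 2)(5 11 16)(7 12 10) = [0, 13, 1, 3, 4, 11, 6, 12, 2, 17, 7, 16, 10, 15, 18, 14, 5, 8, 9]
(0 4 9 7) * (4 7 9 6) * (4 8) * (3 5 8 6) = (9)(0 7)(3 5 8 4) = [7, 1, 2, 5, 3, 8, 6, 0, 4, 9]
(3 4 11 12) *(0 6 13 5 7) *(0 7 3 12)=(0 6 13 5 3 4 11)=[6, 1, 2, 4, 11, 3, 13, 7, 8, 9, 10, 0, 12, 5]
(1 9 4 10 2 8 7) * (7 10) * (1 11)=(1 9 4 7 11)(2 8 10)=[0, 9, 8, 3, 7, 5, 6, 11, 10, 4, 2, 1]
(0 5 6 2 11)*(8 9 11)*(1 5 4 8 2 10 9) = (0 4 8 1 5 6 10 9 11) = [4, 5, 2, 3, 8, 6, 10, 7, 1, 11, 9, 0]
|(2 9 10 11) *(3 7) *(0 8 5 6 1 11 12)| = 10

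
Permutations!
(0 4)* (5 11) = (0 4)(5 11) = [4, 1, 2, 3, 0, 11, 6, 7, 8, 9, 10, 5]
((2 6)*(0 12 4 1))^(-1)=((0 12 4 1)(2 6))^(-1)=(0 1 4 12)(2 6)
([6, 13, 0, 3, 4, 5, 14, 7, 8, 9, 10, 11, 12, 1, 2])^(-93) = [2, 13, 14, 3, 4, 5, 0, 7, 8, 9, 10, 11, 12, 1, 6]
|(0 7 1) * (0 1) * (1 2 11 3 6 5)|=6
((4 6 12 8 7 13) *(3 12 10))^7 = ((3 12 8 7 13 4 6 10))^7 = (3 10 6 4 13 7 8 12)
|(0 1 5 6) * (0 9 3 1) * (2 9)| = |(1 5 6 2 9 3)| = 6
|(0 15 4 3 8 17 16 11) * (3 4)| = |(0 15 3 8 17 16 11)| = 7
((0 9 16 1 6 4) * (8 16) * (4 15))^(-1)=((0 9 8 16 1 6 15 4))^(-1)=(0 4 15 6 1 16 8 9)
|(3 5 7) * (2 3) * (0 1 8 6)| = 4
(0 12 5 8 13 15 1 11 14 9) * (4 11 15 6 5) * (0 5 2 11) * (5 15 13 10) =(0 12 4)(1 13 6 2 11 14 9 15)(5 8 10) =[12, 13, 11, 3, 0, 8, 2, 7, 10, 15, 5, 14, 4, 6, 9, 1]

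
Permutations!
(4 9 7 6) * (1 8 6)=[0, 8, 2, 3, 9, 5, 4, 1, 6, 7]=(1 8 6 4 9 7)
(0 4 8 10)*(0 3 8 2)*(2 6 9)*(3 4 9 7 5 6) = (0 9 2)(3 8 10 4)(5 6 7) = [9, 1, 0, 8, 3, 6, 7, 5, 10, 2, 4]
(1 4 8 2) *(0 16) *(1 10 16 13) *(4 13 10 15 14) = (0 10 16)(1 13)(2 15 14 4 8) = [10, 13, 15, 3, 8, 5, 6, 7, 2, 9, 16, 11, 12, 1, 4, 14, 0]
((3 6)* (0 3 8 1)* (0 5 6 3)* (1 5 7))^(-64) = (5 8 6)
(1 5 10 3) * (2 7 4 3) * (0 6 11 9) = (0 6 11 9)(1 5 10 2 7 4 3) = [6, 5, 7, 1, 3, 10, 11, 4, 8, 0, 2, 9]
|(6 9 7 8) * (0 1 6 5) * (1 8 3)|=15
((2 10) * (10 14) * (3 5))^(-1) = ((2 14 10)(3 5))^(-1) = (2 10 14)(3 5)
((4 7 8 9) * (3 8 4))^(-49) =((3 8 9)(4 7))^(-49) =(3 9 8)(4 7)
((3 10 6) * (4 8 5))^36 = (10) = ((3 10 6)(4 8 5))^36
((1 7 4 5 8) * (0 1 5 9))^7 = ((0 1 7 4 9)(5 8))^7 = (0 7 9 1 4)(5 8)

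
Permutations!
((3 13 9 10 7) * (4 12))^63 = (3 10 13 7 9)(4 12)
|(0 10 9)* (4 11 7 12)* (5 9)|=|(0 10 5 9)(4 11 7 12)|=4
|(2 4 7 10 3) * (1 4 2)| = 5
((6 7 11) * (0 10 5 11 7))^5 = ((0 10 5 11 6))^5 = (11)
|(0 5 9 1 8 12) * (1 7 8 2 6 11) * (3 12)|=|(0 5 9 7 8 3 12)(1 2 6 11)|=28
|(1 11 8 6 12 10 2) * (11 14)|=8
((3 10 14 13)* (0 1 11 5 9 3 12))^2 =((0 1 11 5 9 3 10 14 13 12))^2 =(0 11 9 10 13)(1 5 3 14 12)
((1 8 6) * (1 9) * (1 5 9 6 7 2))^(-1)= ((1 8 7 2)(5 9))^(-1)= (1 2 7 8)(5 9)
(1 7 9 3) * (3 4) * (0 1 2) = (0 1 7 9 4 3 2) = [1, 7, 0, 2, 3, 5, 6, 9, 8, 4]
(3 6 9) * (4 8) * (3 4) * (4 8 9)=(3 6 4 9 8)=[0, 1, 2, 6, 9, 5, 4, 7, 3, 8]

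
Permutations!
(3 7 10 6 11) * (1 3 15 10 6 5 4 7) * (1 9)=(1 3 9)(4 7 6 11 15 10 5)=[0, 3, 2, 9, 7, 4, 11, 6, 8, 1, 5, 15, 12, 13, 14, 10]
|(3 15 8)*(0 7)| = |(0 7)(3 15 8)| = 6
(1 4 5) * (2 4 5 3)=(1 5)(2 4 3)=[0, 5, 4, 2, 3, 1]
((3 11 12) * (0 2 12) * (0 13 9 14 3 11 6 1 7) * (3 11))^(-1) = ((0 2 12 3 6 1 7)(9 14 11 13))^(-1) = (0 7 1 6 3 12 2)(9 13 11 14)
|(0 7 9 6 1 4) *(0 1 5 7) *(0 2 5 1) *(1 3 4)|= |(0 2 5 7 9 6 3 4)|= 8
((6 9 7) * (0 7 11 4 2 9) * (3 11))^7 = ((0 7 6)(2 9 3 11 4))^7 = (0 7 6)(2 3 4 9 11)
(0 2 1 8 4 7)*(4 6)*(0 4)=(0 2 1 8 6)(4 7)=[2, 8, 1, 3, 7, 5, 0, 4, 6]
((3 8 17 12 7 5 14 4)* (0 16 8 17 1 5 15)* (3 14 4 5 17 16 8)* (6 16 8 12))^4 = ((0 12 7 15)(1 17 6 16 3 8)(4 14 5))^4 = (1 3 6)(4 14 5)(8 16 17)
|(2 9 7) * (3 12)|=|(2 9 7)(3 12)|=6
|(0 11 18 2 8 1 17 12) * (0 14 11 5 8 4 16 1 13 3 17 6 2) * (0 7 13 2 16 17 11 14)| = 105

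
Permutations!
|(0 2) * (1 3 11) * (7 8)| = |(0 2)(1 3 11)(7 8)| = 6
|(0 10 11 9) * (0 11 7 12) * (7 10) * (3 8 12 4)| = |(0 7 4 3 8 12)(9 11)| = 6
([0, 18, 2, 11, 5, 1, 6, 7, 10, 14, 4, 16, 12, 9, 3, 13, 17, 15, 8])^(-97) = (1 5 4 10 8 18)(3 14 9 13 15 17 16 11)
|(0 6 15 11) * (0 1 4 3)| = 7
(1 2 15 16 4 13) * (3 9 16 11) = (1 2 15 11 3 9 16 4 13) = [0, 2, 15, 9, 13, 5, 6, 7, 8, 16, 10, 3, 12, 1, 14, 11, 4]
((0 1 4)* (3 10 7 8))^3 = (3 8 7 10)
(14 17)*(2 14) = (2 14 17) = [0, 1, 14, 3, 4, 5, 6, 7, 8, 9, 10, 11, 12, 13, 17, 15, 16, 2]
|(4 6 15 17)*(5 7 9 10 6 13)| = |(4 13 5 7 9 10 6 15 17)| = 9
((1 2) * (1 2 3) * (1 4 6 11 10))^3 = (1 6)(3 11)(4 10)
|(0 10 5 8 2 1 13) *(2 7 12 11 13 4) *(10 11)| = |(0 11 13)(1 4 2)(5 8 7 12 10)| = 15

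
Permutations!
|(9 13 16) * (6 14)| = 6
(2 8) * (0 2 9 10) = [2, 1, 8, 3, 4, 5, 6, 7, 9, 10, 0] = (0 2 8 9 10)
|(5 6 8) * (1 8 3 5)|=|(1 8)(3 5 6)|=6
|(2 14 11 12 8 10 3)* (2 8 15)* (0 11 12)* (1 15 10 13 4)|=|(0 11)(1 15 2 14 12 10 3 8 13 4)|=10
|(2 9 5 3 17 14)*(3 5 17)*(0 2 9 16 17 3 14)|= |(0 2 16 17)(3 14 9)|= 12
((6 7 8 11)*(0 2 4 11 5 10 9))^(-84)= (0 8 4 10 6)(2 5 11 9 7)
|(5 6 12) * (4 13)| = 6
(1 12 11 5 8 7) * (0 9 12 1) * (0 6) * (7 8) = (0 9 12 11 5 7 6) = [9, 1, 2, 3, 4, 7, 0, 6, 8, 12, 10, 5, 11]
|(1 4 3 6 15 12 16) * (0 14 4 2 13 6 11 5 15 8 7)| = 15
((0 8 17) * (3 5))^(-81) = (17)(3 5)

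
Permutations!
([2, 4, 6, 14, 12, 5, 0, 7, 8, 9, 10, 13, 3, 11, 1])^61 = (0 2 6)(1 4 12 3 14)(11 13)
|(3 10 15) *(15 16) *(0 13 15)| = 6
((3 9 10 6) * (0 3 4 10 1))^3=(10)(0 1 9 3)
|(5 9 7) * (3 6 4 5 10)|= |(3 6 4 5 9 7 10)|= 7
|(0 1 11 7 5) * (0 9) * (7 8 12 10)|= |(0 1 11 8 12 10 7 5 9)|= 9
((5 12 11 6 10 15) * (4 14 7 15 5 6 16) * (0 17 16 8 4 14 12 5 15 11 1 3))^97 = ((0 17 16 14 7 11 8 4 12 1 3)(6 10 15))^97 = (0 1 4 11 14 17 3 12 8 7 16)(6 10 15)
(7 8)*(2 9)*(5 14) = (2 9)(5 14)(7 8) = [0, 1, 9, 3, 4, 14, 6, 8, 7, 2, 10, 11, 12, 13, 5]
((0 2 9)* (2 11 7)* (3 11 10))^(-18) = ((0 10 3 11 7 2 9))^(-18) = (0 11 9 3 2 10 7)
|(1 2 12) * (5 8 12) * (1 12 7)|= |(12)(1 2 5 8 7)|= 5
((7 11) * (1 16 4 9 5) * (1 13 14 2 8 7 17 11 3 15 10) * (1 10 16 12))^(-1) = ((1 12)(2 8 7 3 15 16 4 9 5 13 14)(11 17))^(-1) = (1 12)(2 14 13 5 9 4 16 15 3 7 8)(11 17)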